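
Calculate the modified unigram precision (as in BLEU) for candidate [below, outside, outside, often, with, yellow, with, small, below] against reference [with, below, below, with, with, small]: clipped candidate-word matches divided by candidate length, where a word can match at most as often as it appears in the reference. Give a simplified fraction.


Reference word counts: {'below': 2, 'small': 1, 'with': 3}
Checking each candidate word (with clipping):
  'below' -> in reference (ref count 2, used 1/2) -> match (matches: 1)
  'outside' -> not in reference -> no match (matches: 1)
  'outside' -> not in reference -> no match (matches: 1)
  'often' -> not in reference -> no match (matches: 1)
  'with' -> in reference (ref count 3, used 1/3) -> match (matches: 2)
  'yellow' -> not in reference -> no match (matches: 2)
  'with' -> in reference (ref count 3, used 2/3) -> match (matches: 3)
  'small' -> in reference (ref count 1, used 1/1) -> match (matches: 4)
  'below' -> in reference (ref count 2, used 2/2) -> match (matches: 5)
Clipped matches: 5, Candidate length: 9
Precision = 5/9

5/9


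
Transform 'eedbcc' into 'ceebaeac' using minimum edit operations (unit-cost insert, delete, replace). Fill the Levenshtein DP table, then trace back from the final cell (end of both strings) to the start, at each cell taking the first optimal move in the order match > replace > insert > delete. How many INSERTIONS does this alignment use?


Edit distance = 5. Backtracking from cell (6, 8) with preference match > replace > insert > delete,
then listing the resulting alignment 'eedbcc' -> 'ceebaeac' left to right:
  Step 1: insert 'c' [insertion #1]
  Step 2: keep 'e'
  Step 3: keep 'e'
  Step 4: insert 'b' [insertion #2]
  Step 5: replace d->a
  Step 6: replace b->e
  Step 7: replace c->a
  Step 8: keep 'c'
Total insertions: 2

2


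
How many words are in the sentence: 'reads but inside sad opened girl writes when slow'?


Counting words by splitting on spaces:
  Word 1: 'reads'
  Word 2: 'but'
  Word 3: 'inside'
  Word 4: 'sad'
  Word 5: 'opened'
  Word 6: 'girl'
  Word 7: 'writes'
  Word 8: 'when'
  Word 9: 'slow'
Total words: 9

9


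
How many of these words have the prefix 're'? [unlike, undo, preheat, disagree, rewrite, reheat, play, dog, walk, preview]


Checking each word for prefix 're':
  'unlike' -> no (count: 0)
  'undo' -> no (count: 0)
  'preheat' -> no (count: 0)
  'disagree' -> no (count: 0)
  'rewrite' -> YES, starts with 're' (count: 1)
  'reheat' -> YES, starts with 're' (count: 2)
  'play' -> no (count: 2)
  'dog' -> no (count: 2)
  'walk' -> no (count: 2)
  'preview' -> no (count: 2)
Total with prefix 're': 2

2


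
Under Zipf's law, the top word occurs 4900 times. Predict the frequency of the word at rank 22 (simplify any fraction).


Zipf's law: freq(rank) = f1 / rank
f1 = 4900, rank = 22
freq = 4900 / 22
GCD(4900, 22) = 2
Simplified: 2450/11

2450/11


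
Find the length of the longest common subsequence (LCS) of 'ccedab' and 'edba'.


DP table for LCS of 'ccedab' and 'edba':
       e  d  b  a
    0  0  0  0  0
  c 0  0  0  0  0
  c 0  0  0  0  0
  e 0  1  1  1  1
  d 0  1  2  2  2
  a 0  1  2  2  3
  b 0  1  2  3  3
LCS: 'eda'
LCS length = 3

3


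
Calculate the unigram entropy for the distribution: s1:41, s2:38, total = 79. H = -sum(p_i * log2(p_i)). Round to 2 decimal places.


Computing entropy H = -sum(p_i * log2(p_i)):
  s1: p = 41/79 = 0.5190, -p*log2(p) = 0.4911
  s2: p = 38/79 = 0.4810, -p*log2(p) = 0.5079
H = sum of terms = 0.9990
Rounded to 2 decimals: 1.00

1.00


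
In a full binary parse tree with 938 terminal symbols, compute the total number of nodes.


Leaf nodes (terminals): 938
Internal nodes = n - 1 = 938 - 1 = 937
Total = leaves + internal = 938 + 937 = 1875

1875


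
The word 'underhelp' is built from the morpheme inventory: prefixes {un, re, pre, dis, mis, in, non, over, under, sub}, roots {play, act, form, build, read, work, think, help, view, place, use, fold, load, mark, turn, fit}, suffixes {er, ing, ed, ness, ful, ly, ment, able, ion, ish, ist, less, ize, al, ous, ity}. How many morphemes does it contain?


Segmenting 'underhelp' against the inventory:
  'under' -> prefix (morpheme 1)
  'help' -> root (morpheme 2)
Total morphemes: 2

2


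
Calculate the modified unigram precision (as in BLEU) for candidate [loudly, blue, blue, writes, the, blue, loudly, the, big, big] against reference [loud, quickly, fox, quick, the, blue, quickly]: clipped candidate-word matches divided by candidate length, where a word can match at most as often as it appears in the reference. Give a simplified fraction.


Reference word counts: {'blue': 1, 'fox': 1, 'loud': 1, 'quick': 1, 'quickly': 2, 'the': 1}
Checking each candidate word (with clipping):
  'loudly' -> not in reference -> no match (matches: 0)
  'blue' -> in reference (ref count 1, used 1/1) -> match (matches: 1)
  'blue' -> ref count 1 already used up (1/1) -> clipped, no match (matches: 1)
  'writes' -> not in reference -> no match (matches: 1)
  'the' -> in reference (ref count 1, used 1/1) -> match (matches: 2)
  'blue' -> ref count 1 already used up (1/1) -> clipped, no match (matches: 2)
  'loudly' -> not in reference -> no match (matches: 2)
  'the' -> ref count 1 already used up (1/1) -> clipped, no match (matches: 2)
  'big' -> not in reference -> no match (matches: 2)
  'big' -> not in reference -> no match (matches: 2)
Clipped matches: 2, Candidate length: 10
Precision = 2/10 = 1/5

1/5


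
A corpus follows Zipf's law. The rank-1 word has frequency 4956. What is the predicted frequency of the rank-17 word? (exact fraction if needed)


Zipf's law: freq(rank) = f1 / rank
f1 = 4956, rank = 17
freq = 4956 / 17
GCD(4956, 17) = 1
Simplified: 4956/17

4956/17


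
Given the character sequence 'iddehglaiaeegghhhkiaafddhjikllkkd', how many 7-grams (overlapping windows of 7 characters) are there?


String 'iddehglaiaeegghhhkiaafddhjikllkkd' has length L = 33.
Number of overlapping n-grams = L - n + 1
Substituting: 33 - 7 + 1 = 27

27


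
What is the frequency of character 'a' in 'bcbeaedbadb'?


Scanning 'bcbeaedbadb' for 'a':
  Position 4: 'a' -> MATCH (count: 1)
  Position 8: 'a' -> MATCH (count: 2)
Total occurrences of 'a': 2

2


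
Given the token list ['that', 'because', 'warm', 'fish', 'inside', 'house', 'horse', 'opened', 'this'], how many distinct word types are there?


Listing all tokens and tracking unique types:
  Token 1: 'that' -> NEW (unique so far: 1)
  Token 2: 'because' -> NEW (unique so far: 2)
  Token 3: 'warm' -> NEW (unique so far: 3)
  Token 4: 'fish' -> NEW (unique so far: 4)
  Token 5: 'inside' -> NEW (unique so far: 5)
  Token 6: 'house' -> NEW (unique so far: 6)
  Token 7: 'horse' -> NEW (unique so far: 7)
  Token 8: 'opened' -> NEW (unique so far: 8)
  Token 9: 'this' -> NEW (unique so far: 9)
Unique types: ('because', 'fish', 'horse', 'house', 'inside', 'opened', 'that', 'this', 'warm')
Vocabulary size: 9

9


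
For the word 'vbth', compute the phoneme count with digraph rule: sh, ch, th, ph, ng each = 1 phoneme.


Parsing 'vbth' greedily, digraphs first:
  'v' -> consonant phoneme (phonemes so far: 1)
  'b' -> consonant phoneme (phonemes so far: 2)
  'th' -> digraph (1 consonant phoneme) (phonemes so far: 3)
Total phonemes: 3

3


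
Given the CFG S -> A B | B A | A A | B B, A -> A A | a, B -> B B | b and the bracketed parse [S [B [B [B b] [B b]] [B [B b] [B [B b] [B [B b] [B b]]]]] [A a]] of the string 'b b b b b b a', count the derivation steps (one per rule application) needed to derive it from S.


Every bracketed nonterminal node [X ...] in the tree is produced by exactly one rule application.
Reading the tree off as a leftmost derivation:
  Step 1: S  =>  B A   (applied S -> B A)
  Step 2: B A  =>  B B A   (applied B -> B B)
  Step 3: B B A  =>  B B B A   (applied B -> B B)
  Step 4: B B B A  =>  b B B A   (applied B -> b)
  Step 5: b B B A  =>  b b B A   (applied B -> b)
  Step 6: b b B A  =>  b b B B A   (applied B -> B B)
  Step 7: b b B B A  =>  b b b B A   (applied B -> b)
  Step 8: b b b B A  =>  b b b B B A   (applied B -> B B)
  Step 9: b b b B B A  =>  b b b b B A   (applied B -> b)
  Step 10: b b b b B A  =>  b b b b B B A   (applied B -> B B)
  Step 11: b b b b B B A  =>  b b b b b B A   (applied B -> b)
  Step 12: b b b b b B A  =>  b b b b b b A   (applied B -> b)
  Step 13: b b b b b b A  =>  b b b b b b a   (applied A -> a)
Final yield: b b b b b b a
Total rewrite steps: 13

13


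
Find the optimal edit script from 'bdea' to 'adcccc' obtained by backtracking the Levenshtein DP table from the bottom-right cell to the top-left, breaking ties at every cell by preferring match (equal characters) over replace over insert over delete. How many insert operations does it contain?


Edit distance = 5. Backtracking from cell (4, 6) with preference match > replace > insert > delete,
then listing the resulting alignment 'bdea' -> 'adcccc' left to right:
  Step 1: replace b->a
  Step 2: keep 'd'
  Step 3: insert 'c' [insertion #1]
  Step 4: insert 'c' [insertion #2]
  Step 5: replace e->c
  Step 6: replace a->c
Total insertions: 2

2


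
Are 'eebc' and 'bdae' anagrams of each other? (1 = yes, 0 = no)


Sort characters of 'eebc': 'bcee'
Sort characters of 'bdae': 'abde'
Sorted forms differ -> they are NOT anagrams
Result: 0

0


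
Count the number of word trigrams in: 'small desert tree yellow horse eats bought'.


Word trigrams from [7] words:
  Trigram 1: (small desert tree)
  Trigram 2: (desert tree yellow)
  Trigram 3: (tree yellow horse)
  Trigram 4: (yellow horse eats)
  Trigram 5: (horse eats bought)
Total word trigrams: 7 - 2 = 5

5


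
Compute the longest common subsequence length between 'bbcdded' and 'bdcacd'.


DP table for LCS of 'bbcdded' and 'bdcacd':
       b  d  c  a  c  d
    0  0  0  0  0  0  0
  b 0  1  1  1  1  1  1
  b 0  1  1  1  1  1  1
  c 0  1  1  2  2  2  2
  d 0  1  2  2  2  2  3
  d 0  1  2  2  2  2  3
  e 0  1  2  2  2  2  3
  d 0  1  2  2  2  2  3
LCS: 'bcd'
LCS length = 3

3


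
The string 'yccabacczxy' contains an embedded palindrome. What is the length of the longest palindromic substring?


Scanning 'yccabacczxy' for palindromic substrings.
Substring at positions 1-7: 'ccabacc'.
Check: reverse('ccabacc') = 'ccabacc' -> palindrome confirmed.
Neighbouring characters ('y' / 'z') break symmetry, so it cannot extend further.
No longer palindromic substring exists; longest length = 7

7


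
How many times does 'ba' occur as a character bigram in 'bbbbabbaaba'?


Scanning 'bbbbabbaaba' for bigram 'ba':
  Position 0: 'bb' -> no
  Position 1: 'bb' -> no
  Position 2: 'bb' -> no
  Position 3: 'ba' -> MATCH
  Position 4: 'ab' -> no
  Position 5: 'bb' -> no
  Position 6: 'ba' -> MATCH
  Position 7: 'aa' -> no
  Position 8: 'ab' -> no
  Position 9: 'ba' -> MATCH
Total matches: 3

3


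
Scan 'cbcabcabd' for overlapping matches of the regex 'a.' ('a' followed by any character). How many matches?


Pattern: a. means 'a' followed by any character.
Scanning 'cbcabcabd' position-by-position:
  Pos 0: window 'cb' -> no
  Pos 1: window 'bc' -> no
  Pos 2: window 'ca' -> no
  Pos 3: window 'ab' -> MATCH
  Pos 4: window 'bc' -> no
  Pos 5: window 'ca' -> no
  Pos 6: window 'ab' -> MATCH
  Pos 7: window 'bd' -> no
  Pos 8: window 'd' -> no
Total matches: 2

2


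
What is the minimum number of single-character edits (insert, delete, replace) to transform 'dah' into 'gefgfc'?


Building DP table for s1='dah' (len 3) and s2='gefgfc' (len 6):
       g  e  f  g  f  c
    0  1  2  3  4  5  6
  d 1  1  2  3  4  5  6
  a 2  2  2  3  4  5  6
  h 3  3  3  3  4  5  6
Edit distance = dp[3][6] = 6

6


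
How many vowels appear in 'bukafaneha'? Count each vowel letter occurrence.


Scanning each character of 'bukafaneha':
  Position 1: 'b' -> consonant (running count: 0)
  Position 2: 'u' -> vowel (running count: 1)
  Position 3: 'k' -> consonant (running count: 1)
  Position 4: 'a' -> vowel (running count: 2)
  Position 5: 'f' -> consonant (running count: 2)
  Position 6: 'a' -> vowel (running count: 3)
  Position 7: 'n' -> consonant (running count: 3)
  Position 8: 'e' -> vowel (running count: 4)
  Position 9: 'h' -> consonant (running count: 4)
  Position 10: 'a' -> vowel (running count: 5)
Total vowels: 5

5


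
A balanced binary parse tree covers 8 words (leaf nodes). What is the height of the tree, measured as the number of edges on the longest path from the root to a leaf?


In a balanced binary tree with n leaves the deepest leaf is ceil(log2(n)) edges below the root.
log2(8) = 3.0000
ceil(3.0000) = 3
height (edges) = 3

3


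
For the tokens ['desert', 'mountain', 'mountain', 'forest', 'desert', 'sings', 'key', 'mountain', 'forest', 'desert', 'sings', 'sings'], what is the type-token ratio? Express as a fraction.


Tokens: 12
Unique types: ('desert', 'forest', 'key', 'mountain', 'sings') = 5
TTR = 5/12
Already in lowest terms.

5/12


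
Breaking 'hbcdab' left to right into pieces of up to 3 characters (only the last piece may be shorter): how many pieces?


'hbcdab' has 6 characters.
Chunking with max size 3:
  Chunk 1: 'hbc' (positions 0-2)
  Chunk 2: 'dab' (positions 3-5)
Total chunks: ceil(6 / 3) = 2

2


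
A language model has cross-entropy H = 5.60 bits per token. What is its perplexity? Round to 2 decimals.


Perplexity formula: PP = 2^H
H = 5.60
PP = 2^5.60
Decompose: 2^5.60 = 2^5 * 2^0.60
2^5 = 32, 2^0.60 ~ 1.5157166
PP ~ 32 * 1.5157166 = 48.5029312
Rounded to 2 decimals: 48.50

48.50


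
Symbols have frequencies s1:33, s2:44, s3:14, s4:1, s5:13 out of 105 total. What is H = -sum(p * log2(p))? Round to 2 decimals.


Computing entropy H = -sum(p_i * log2(p_i)):
  s1: p = 33/105 = 0.3143, -p*log2(p) = 0.5248
  s2: p = 44/105 = 0.4190, -p*log2(p) = 0.5258
  s3: p = 14/105 = 0.1333, -p*log2(p) = 0.3876
  s4: p = 1/105 = 0.0095, -p*log2(p) = 0.0639
  s5: p = 13/105 = 0.1238, -p*log2(p) = 0.3731
H = sum of terms = 1.8752
Rounded to 2 decimals: 1.88

1.88


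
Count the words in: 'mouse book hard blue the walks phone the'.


Counting words by splitting on spaces:
  Word 1: 'mouse'
  Word 2: 'book'
  Word 3: 'hard'
  Word 4: 'blue'
  Word 5: 'the'
  Word 6: 'walks'
  Word 7: 'phone'
  Word 8: 'the'
Total words: 8

8


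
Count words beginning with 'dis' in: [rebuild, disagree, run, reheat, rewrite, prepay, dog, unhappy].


Checking each word for prefix 'dis':
  'rebuild' -> no (count: 0)
  'disagree' -> YES, starts with 'dis' (count: 1)
  'run' -> no (count: 1)
  'reheat' -> no (count: 1)
  'rewrite' -> no (count: 1)
  'prepay' -> no (count: 1)
  'dog' -> no (count: 1)
  'unhappy' -> no (count: 1)
Total with prefix 'dis': 1

1


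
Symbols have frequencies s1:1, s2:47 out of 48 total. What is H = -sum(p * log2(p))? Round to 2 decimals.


Computing entropy H = -sum(p_i * log2(p_i)):
  s1: p = 1/48 = 0.0208, -p*log2(p) = 0.1164
  s2: p = 47/48 = 0.9792, -p*log2(p) = 0.0297
H = sum of terms = 0.1461
Rounded to 2 decimals: 0.15

0.15


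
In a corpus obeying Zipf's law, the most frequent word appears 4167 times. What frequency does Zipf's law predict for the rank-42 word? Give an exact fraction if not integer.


Zipf's law: freq(rank) = f1 / rank
f1 = 4167, rank = 42
freq = 4167 / 42
GCD(4167, 42) = 3
Simplified: 1389/14

1389/14


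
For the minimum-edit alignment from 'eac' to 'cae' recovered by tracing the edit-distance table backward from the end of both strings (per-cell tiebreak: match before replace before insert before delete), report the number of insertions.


Edit distance = 2. Backtracking from cell (3, 3) with preference match > replace > insert > delete,
then listing the resulting alignment 'eac' -> 'cae' left to right:
  Step 1: replace e->c
  Step 2: keep 'a'
  Step 3: replace c->e
Total insertions: 0

0


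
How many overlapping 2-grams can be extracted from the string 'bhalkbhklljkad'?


String 'bhalkbhklljkad' has length L = 14.
Number of overlapping n-grams = L - n + 1
Substituting: 14 - 2 + 1 = 13

13


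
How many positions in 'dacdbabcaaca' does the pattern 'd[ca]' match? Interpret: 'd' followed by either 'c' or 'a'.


Pattern: d[ca] means 'd' followed by either 'c' or 'a'.
Scanning 'dacdbabcaaca' position-by-position:
  Pos 0: window 'da' -> MATCH
  Pos 1: window 'ac' -> no
  Pos 2: window 'cd' -> no
  Pos 3: window 'db' -> no
  Pos 4: window 'ba' -> no
  Pos 5: window 'ab' -> no
  Pos 6: window 'bc' -> no
  Pos 7: window 'ca' -> no
  Pos 8: window 'aa' -> no
  Pos 9: window 'ac' -> no
  Pos 10: window 'ca' -> no
  Pos 11: window 'a' -> no
Total matches: 1

1


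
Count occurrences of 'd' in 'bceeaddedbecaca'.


Scanning 'bceeaddedbecaca' for 'd':
  Position 5: 'd' -> MATCH (count: 1)
  Position 6: 'd' -> MATCH (count: 2)
  Position 8: 'd' -> MATCH (count: 3)
Total occurrences of 'd': 3

3


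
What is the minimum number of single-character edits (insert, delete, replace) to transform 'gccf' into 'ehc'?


Building DP table for s1='gccf' (len 4) and s2='ehc' (len 3):
       e  h  c
    0  1  2  3
  g 1  1  2  3
  c 2  2  2  2
  c 3  3  3  2
  f 4  4  4  3
Edit distance = dp[4][3] = 3

3


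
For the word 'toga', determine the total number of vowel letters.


Scanning each character of 'toga':
  Position 1: 't' -> consonant (running count: 0)
  Position 2: 'o' -> vowel (running count: 1)
  Position 3: 'g' -> consonant (running count: 1)
  Position 4: 'a' -> vowel (running count: 2)
Total vowels: 2

2


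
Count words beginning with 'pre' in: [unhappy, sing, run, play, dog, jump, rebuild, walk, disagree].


Checking each word for prefix 'pre':
  'unhappy' -> no (count: 0)
  'sing' -> no (count: 0)
  'run' -> no (count: 0)
  'play' -> no (count: 0)
  'dog' -> no (count: 0)
  'jump' -> no (count: 0)
  'rebuild' -> no (count: 0)
  'walk' -> no (count: 0)
  'disagree' -> no (count: 0)
Total with prefix 'pre': 0

0


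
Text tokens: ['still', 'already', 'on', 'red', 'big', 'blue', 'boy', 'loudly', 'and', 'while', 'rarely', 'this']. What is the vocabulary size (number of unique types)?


Listing all tokens and tracking unique types:
  Token 1: 'still' -> NEW (unique so far: 1)
  Token 2: 'already' -> NEW (unique so far: 2)
  Token 3: 'on' -> NEW (unique so far: 3)
  Token 4: 'red' -> NEW (unique so far: 4)
  Token 5: 'big' -> NEW (unique so far: 5)
  Token 6: 'blue' -> NEW (unique so far: 6)
  Token 7: 'boy' -> NEW (unique so far: 7)
  Token 8: 'loudly' -> NEW (unique so far: 8)
  Token 9: 'and' -> NEW (unique so far: 9)
  Token 10: 'while' -> NEW (unique so far: 10)
  Token 11: 'rarely' -> NEW (unique so far: 11)
  Token 12: 'this' -> NEW (unique so far: 12)
Unique types: ('already', 'and', 'big', 'blue', 'boy', 'loudly', 'on', 'rarely', 'red', 'still', 'this', 'while')
Vocabulary size: 12

12


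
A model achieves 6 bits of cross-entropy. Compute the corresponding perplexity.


Perplexity formula: PP = 2^H
H = 6
PP = 2^6
Steps: 2^1 = 2, 2^2 = 4, 2^3 = 8, 2^4 = 16, 2^5 = 32, 2^6 = 64
PP = 64

64


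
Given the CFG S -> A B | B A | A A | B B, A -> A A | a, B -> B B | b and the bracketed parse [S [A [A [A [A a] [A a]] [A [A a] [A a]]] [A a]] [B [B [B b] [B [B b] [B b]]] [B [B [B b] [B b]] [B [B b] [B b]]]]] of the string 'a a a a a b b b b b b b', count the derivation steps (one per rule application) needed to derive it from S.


Every bracketed nonterminal node [X ...] in the tree is produced by exactly one rule application.
Reading the tree off as a leftmost derivation:
  Step 1: S  =>  A B   (applied S -> A B)
  Step 2: A B  =>  A A B   (applied A -> A A)
  Step 3: A A B  =>  A A A B   (applied A -> A A)
  Step 4: A A A B  =>  A A A A B   (applied A -> A A)
  Step 5: A A A A B  =>  a A A A B   (applied A -> a)
  Step 6: a A A A B  =>  a a A A B   (applied A -> a)
  Step 7: a a A A B  =>  a a A A A B   (applied A -> A A)
  Step 8: a a A A A B  =>  a a a A A B   (applied A -> a)
  Step 9: a a a A A B  =>  a a a a A B   (applied A -> a)
  Step 10: a a a a A B  =>  a a a a a B   (applied A -> a)
  Step 11: a a a a a B  =>  a a a a a B B   (applied B -> B B)
  Step 12: a a a a a B B  =>  a a a a a B B B   (applied B -> B B)
  Step 13: a a a a a B B B  =>  a a a a a b B B   (applied B -> b)
  Step 14: a a a a a b B B  =>  a a a a a b B B B   (applied B -> B B)
  Step 15: a a a a a b B B B  =>  a a a a a b b B B   (applied B -> b)
  Step 16: a a a a a b b B B  =>  a a a a a b b b B   (applied B -> b)
  Step 17: a a a a a b b b B  =>  a a a a a b b b B B   (applied B -> B B)
  Step 18: a a a a a b b b B B  =>  a a a a a b b b B B B   (applied B -> B B)
  Step 19: a a a a a b b b B B B  =>  a a a a a b b b b B B   (applied B -> b)
  Step 20: a a a a a b b b b B B  =>  a a a a a b b b b b B   (applied B -> b)
  Step 21: a a a a a b b b b b B  =>  a a a a a b b b b b B B   (applied B -> B B)
  Step 22: a a a a a b b b b b B B  =>  a a a a a b b b b b b B   (applied B -> b)
  Step 23: a a a a a b b b b b b B  =>  a a a a a b b b b b b b   (applied B -> b)
Final yield: a a a a a b b b b b b b
Total rewrite steps: 23

23


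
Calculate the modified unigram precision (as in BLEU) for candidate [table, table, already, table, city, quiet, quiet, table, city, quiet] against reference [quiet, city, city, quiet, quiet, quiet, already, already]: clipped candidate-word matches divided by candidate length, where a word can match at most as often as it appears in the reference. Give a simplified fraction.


Reference word counts: {'already': 2, 'city': 2, 'quiet': 4}
Checking each candidate word (with clipping):
  'table' -> not in reference -> no match (matches: 0)
  'table' -> not in reference -> no match (matches: 0)
  'already' -> in reference (ref count 2, used 1/2) -> match (matches: 1)
  'table' -> not in reference -> no match (matches: 1)
  'city' -> in reference (ref count 2, used 1/2) -> match (matches: 2)
  'quiet' -> in reference (ref count 4, used 1/4) -> match (matches: 3)
  'quiet' -> in reference (ref count 4, used 2/4) -> match (matches: 4)
  'table' -> not in reference -> no match (matches: 4)
  'city' -> in reference (ref count 2, used 2/2) -> match (matches: 5)
  'quiet' -> in reference (ref count 4, used 3/4) -> match (matches: 6)
Clipped matches: 6, Candidate length: 10
Precision = 6/10 = 3/5

3/5


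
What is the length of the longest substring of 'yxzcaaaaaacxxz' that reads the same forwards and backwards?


Scanning 'yxzcaaaaaacxxz' for palindromic substrings.
Substring at positions 3-10: 'caaaaaac'.
Check: reverse('caaaaaac') = 'caaaaaac' -> palindrome confirmed.
Neighbouring characters ('z' / 'x') break symmetry, so it cannot extend further.
No longer palindromic substring exists; longest length = 8

8


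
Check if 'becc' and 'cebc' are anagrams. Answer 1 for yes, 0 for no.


Sort characters of 'becc': 'bcce'
Sort characters of 'cebc': 'bcce'
Sorted forms match -> they ARE anagrams
Result: 1

1


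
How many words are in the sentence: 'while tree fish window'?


Counting words by splitting on spaces:
  Word 1: 'while'
  Word 2: 'tree'
  Word 3: 'fish'
  Word 4: 'window'
Total words: 4

4


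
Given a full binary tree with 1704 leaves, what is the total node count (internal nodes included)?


Leaf nodes (terminals): 1704
Internal nodes = n - 1 = 1704 - 1 = 1703
Total = leaves + internal = 1704 + 1703 = 3407

3407


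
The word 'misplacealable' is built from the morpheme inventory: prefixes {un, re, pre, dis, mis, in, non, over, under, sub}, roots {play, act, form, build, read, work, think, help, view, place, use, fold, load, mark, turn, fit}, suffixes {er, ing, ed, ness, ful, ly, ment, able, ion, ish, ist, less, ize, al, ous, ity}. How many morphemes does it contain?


Segmenting 'misplacealable' against the inventory:
  'mis' -> prefix (morpheme 1)
  'place' -> root (morpheme 2)
  'al' -> suffix (morpheme 3)
  'able' -> suffix (morpheme 4)
Total morphemes: 4

4


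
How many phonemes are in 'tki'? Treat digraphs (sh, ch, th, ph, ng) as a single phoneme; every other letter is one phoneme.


Parsing 'tki' greedily, digraphs first:
  't' -> consonant phoneme (phonemes so far: 1)
  'k' -> consonant phoneme (phonemes so far: 2)
  'i' -> vowel phoneme (phonemes so far: 3)
Total phonemes: 3

3


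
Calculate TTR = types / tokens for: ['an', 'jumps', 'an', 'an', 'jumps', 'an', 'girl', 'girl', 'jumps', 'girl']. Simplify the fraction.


Tokens: 10
Unique types: ('an', 'girl', 'jumps') = 3
TTR = 3/10
Already in lowest terms.

3/10


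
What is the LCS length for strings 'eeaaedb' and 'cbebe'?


DP table for LCS of 'eeaaedb' and 'cbebe':
       c  b  e  b  e
    0  0  0  0  0  0
  e 0  0  0  1  1  1
  e 0  0  0  1  1  2
  a 0  0  0  1  1  2
  a 0  0  0  1  1  2
  e 0  0  0  1  1  2
  d 0  0  0  1  1  2
  b 0  0  1  1  2  2
LCS: 'ee'
LCS length = 2

2


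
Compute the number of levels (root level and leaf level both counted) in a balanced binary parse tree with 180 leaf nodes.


In a balanced binary tree with n leaves the deepest leaf is ceil(log2(n)) edges below the root,
so counting node levels inclusive of root and leaves gives ceil(log2(n)) + 1 levels.
log2(180) = 7.4919
ceil(7.4919) = 8
levels = 8 + 1 = 9

9


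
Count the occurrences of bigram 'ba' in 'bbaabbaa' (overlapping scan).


Scanning 'bbaabbaa' for bigram 'ba':
  Position 0: 'bb' -> no
  Position 1: 'ba' -> MATCH
  Position 2: 'aa' -> no
  Position 3: 'ab' -> no
  Position 4: 'bb' -> no
  Position 5: 'ba' -> MATCH
  Position 6: 'aa' -> no
Total matches: 2

2


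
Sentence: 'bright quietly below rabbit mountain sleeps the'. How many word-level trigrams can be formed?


Word trigrams from [7] words:
  Trigram 1: (bright quietly below)
  Trigram 2: (quietly below rabbit)
  Trigram 3: (below rabbit mountain)
  Trigram 4: (rabbit mountain sleeps)
  Trigram 5: (mountain sleeps the)
Total word trigrams: 7 - 2 = 5

5


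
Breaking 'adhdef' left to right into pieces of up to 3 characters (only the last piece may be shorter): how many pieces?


'adhdef' has 6 characters.
Chunking with max size 3:
  Chunk 1: 'adh' (positions 0-2)
  Chunk 2: 'def' (positions 3-5)
Total chunks: ceil(6 / 3) = 2

2


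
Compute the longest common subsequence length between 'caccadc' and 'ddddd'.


DP table for LCS of 'caccadc' and 'ddddd':
       d  d  d  d  d
    0  0  0  0  0  0
  c 0  0  0  0  0  0
  a 0  0  0  0  0  0
  c 0  0  0  0  0  0
  c 0  0  0  0  0  0
  a 0  0  0  0  0  0
  d 0  1  1  1  1  1
  c 0  1  1  1  1  1
LCS: 'd'
LCS length = 1

1


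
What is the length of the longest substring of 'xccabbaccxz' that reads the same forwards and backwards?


Scanning 'xccabbaccxz' for palindromic substrings.
Substring at positions 0-9: 'xccabbaccx'.
Check: reverse('xccabbaccx') = 'xccabbaccx' -> palindrome confirmed.
Neighbouring characters ('-' / 'z') break symmetry, so it cannot extend further.
No longer palindromic substring exists; longest length = 10

10


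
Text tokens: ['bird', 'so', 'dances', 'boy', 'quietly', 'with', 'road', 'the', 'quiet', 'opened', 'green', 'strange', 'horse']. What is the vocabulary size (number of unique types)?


Listing all tokens and tracking unique types:
  Token 1: 'bird' -> NEW (unique so far: 1)
  Token 2: 'so' -> NEW (unique so far: 2)
  Token 3: 'dances' -> NEW (unique so far: 3)
  Token 4: 'boy' -> NEW (unique so far: 4)
  Token 5: 'quietly' -> NEW (unique so far: 5)
  Token 6: 'with' -> NEW (unique so far: 6)
  Token 7: 'road' -> NEW (unique so far: 7)
  Token 8: 'the' -> NEW (unique so far: 8)
  Token 9: 'quiet' -> NEW (unique so far: 9)
  Token 10: 'opened' -> NEW (unique so far: 10)
  Token 11: 'green' -> NEW (unique so far: 11)
  Token 12: 'strange' -> NEW (unique so far: 12)
  Token 13: 'horse' -> NEW (unique so far: 13)
Unique types: ('bird', 'boy', 'dances', 'green', 'horse', 'opened', 'quiet', 'quietly', 'road', 'so', 'strange', 'the', 'with')
Vocabulary size: 13

13


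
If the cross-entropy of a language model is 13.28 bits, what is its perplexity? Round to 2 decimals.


Perplexity formula: PP = 2^H
H = 13.28
PP = 2^13.28
Decompose: 2^13.28 = 2^13 * 2^0.28
2^13 = 8192, 2^0.28 ~ 1.2141949
PP ~ 8192 * 1.2141949 = 9946.6846208
Rounded to 2 decimals: 9946.68

9946.68


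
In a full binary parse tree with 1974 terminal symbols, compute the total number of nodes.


Leaf nodes (terminals): 1974
Internal nodes = n - 1 = 1974 - 1 = 1973
Total = leaves + internal = 1974 + 1973 = 3947

3947


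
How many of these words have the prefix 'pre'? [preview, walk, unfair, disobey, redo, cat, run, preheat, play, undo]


Checking each word for prefix 'pre':
  'preview' -> YES, starts with 'pre' (count: 1)
  'walk' -> no (count: 1)
  'unfair' -> no (count: 1)
  'disobey' -> no (count: 1)
  'redo' -> no (count: 1)
  'cat' -> no (count: 1)
  'run' -> no (count: 1)
  'preheat' -> YES, starts with 'pre' (count: 2)
  'play' -> no (count: 2)
  'undo' -> no (count: 2)
Total with prefix 'pre': 2

2


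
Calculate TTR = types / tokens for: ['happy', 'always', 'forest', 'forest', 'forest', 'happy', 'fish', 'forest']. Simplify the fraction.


Tokens: 8
Unique types: ('always', 'fish', 'forest', 'happy') = 4
TTR = 4/8
Simplify: divide both by 4 -> 1/2
TTR = 1/2

1/2


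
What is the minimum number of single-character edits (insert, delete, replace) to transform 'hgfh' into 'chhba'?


Building DP table for s1='hgfh' (len 4) and s2='chhba' (len 5):
       c  h  h  b  a
    0  1  2  3  4  5
  h 1  1  1  2  3  4
  g 2  2  2  2  3  4
  f 3  3  3  3  3  4
  h 4  4  3  3  4  4
Edit distance = dp[4][5] = 4

4


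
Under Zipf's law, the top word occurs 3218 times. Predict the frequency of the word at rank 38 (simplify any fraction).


Zipf's law: freq(rank) = f1 / rank
f1 = 3218, rank = 38
freq = 3218 / 38
GCD(3218, 38) = 2
Simplified: 1609/19

1609/19


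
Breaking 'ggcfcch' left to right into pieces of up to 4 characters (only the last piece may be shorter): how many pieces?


'ggcfcch' has 7 characters.
Chunking with max size 4:
  Chunk 1: 'ggcf' (positions 0-3)
  Chunk 2: 'cch' (positions 4-6)
Total chunks: ceil(7 / 4) = 2

2


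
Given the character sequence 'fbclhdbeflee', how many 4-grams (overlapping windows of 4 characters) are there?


String 'fbclhdbeflee' has length L = 12.
Number of overlapping n-grams = L - n + 1
Substituting: 12 - 4 + 1 = 9

9


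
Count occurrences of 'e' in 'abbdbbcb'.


Scanning 'abbdbbcb' for 'e':
  No matches found.
Total occurrences of 'e': 0

0


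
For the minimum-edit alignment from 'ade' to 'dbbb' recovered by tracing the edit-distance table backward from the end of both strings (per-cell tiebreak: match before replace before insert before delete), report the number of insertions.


Edit distance = 4. Backtracking from cell (3, 4) with preference match > replace > insert > delete,
then listing the resulting alignment 'ade' -> 'dbbb' left to right:
  Step 1: insert 'd' [insertion #1]
  Step 2: replace a->b
  Step 3: replace d->b
  Step 4: replace e->b
Total insertions: 1

1


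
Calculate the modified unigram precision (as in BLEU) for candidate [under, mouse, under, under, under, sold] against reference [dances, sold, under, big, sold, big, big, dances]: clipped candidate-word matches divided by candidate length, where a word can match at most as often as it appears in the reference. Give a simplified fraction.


Reference word counts: {'big': 3, 'dances': 2, 'sold': 2, 'under': 1}
Checking each candidate word (with clipping):
  'under' -> in reference (ref count 1, used 1/1) -> match (matches: 1)
  'mouse' -> not in reference -> no match (matches: 1)
  'under' -> ref count 1 already used up (1/1) -> clipped, no match (matches: 1)
  'under' -> ref count 1 already used up (1/1) -> clipped, no match (matches: 1)
  'under' -> ref count 1 already used up (1/1) -> clipped, no match (matches: 1)
  'sold' -> in reference (ref count 2, used 1/2) -> match (matches: 2)
Clipped matches: 2, Candidate length: 6
Precision = 2/6 = 1/3

1/3


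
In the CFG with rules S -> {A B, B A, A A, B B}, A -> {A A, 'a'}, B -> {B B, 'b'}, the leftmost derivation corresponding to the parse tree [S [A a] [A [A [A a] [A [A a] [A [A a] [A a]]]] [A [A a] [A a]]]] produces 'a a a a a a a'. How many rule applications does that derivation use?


Every bracketed nonterminal node [X ...] in the tree is produced by exactly one rule application.
Reading the tree off as a leftmost derivation:
  Step 1: S  =>  A A   (applied S -> A A)
  Step 2: A A  =>  a A   (applied A -> a)
  Step 3: a A  =>  a A A   (applied A -> A A)
  Step 4: a A A  =>  a A A A   (applied A -> A A)
  Step 5: a A A A  =>  a a A A   (applied A -> a)
  Step 6: a a A A  =>  a a A A A   (applied A -> A A)
  Step 7: a a A A A  =>  a a a A A   (applied A -> a)
  Step 8: a a a A A  =>  a a a A A A   (applied A -> A A)
  Step 9: a a a A A A  =>  a a a a A A   (applied A -> a)
  Step 10: a a a a A A  =>  a a a a a A   (applied A -> a)
  Step 11: a a a a a A  =>  a a a a a A A   (applied A -> A A)
  Step 12: a a a a a A A  =>  a a a a a a A   (applied A -> a)
  Step 13: a a a a a a A  =>  a a a a a a a   (applied A -> a)
Final yield: a a a a a a a
Total rewrite steps: 13

13


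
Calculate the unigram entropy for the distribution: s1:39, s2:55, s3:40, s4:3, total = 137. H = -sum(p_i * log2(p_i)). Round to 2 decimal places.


Computing entropy H = -sum(p_i * log2(p_i)):
  s1: p = 39/137 = 0.2847, -p*log2(p) = 0.5160
  s2: p = 55/137 = 0.4015, -p*log2(p) = 0.5286
  s3: p = 40/137 = 0.2920, -p*log2(p) = 0.5186
  s4: p = 3/137 = 0.0219, -p*log2(p) = 0.1207
H = sum of terms = 1.6839
Rounded to 2 decimals: 1.68

1.68


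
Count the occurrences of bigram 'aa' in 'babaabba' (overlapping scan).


Scanning 'babaabba' for bigram 'aa':
  Position 0: 'ba' -> no
  Position 1: 'ab' -> no
  Position 2: 'ba' -> no
  Position 3: 'aa' -> MATCH
  Position 4: 'ab' -> no
  Position 5: 'bb' -> no
  Position 6: 'ba' -> no
Total matches: 1

1


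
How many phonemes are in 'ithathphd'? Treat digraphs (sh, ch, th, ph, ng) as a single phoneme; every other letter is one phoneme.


Parsing 'ithathphd' greedily, digraphs first:
  'i' -> vowel phoneme (phonemes so far: 1)
  'th' -> digraph (1 consonant phoneme) (phonemes so far: 2)
  'a' -> vowel phoneme (phonemes so far: 3)
  'th' -> digraph (1 consonant phoneme) (phonemes so far: 4)
  'ph' -> digraph (1 consonant phoneme) (phonemes so far: 5)
  'd' -> consonant phoneme (phonemes so far: 6)
Total phonemes: 6

6


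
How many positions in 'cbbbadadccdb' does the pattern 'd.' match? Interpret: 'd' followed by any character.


Pattern: d. means 'd' followed by any character.
Scanning 'cbbbadadccdb' position-by-position:
  Pos 0: window 'cb' -> no
  Pos 1: window 'bb' -> no
  Pos 2: window 'bb' -> no
  Pos 3: window 'ba' -> no
  Pos 4: window 'ad' -> no
  Pos 5: window 'da' -> MATCH
  Pos 6: window 'ad' -> no
  Pos 7: window 'dc' -> MATCH
  Pos 8: window 'cc' -> no
  Pos 9: window 'cd' -> no
  Pos 10: window 'db' -> MATCH
  Pos 11: window 'b' -> no
Total matches: 3

3


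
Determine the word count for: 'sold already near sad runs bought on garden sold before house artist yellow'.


Counting words by splitting on spaces:
  Word 1: 'sold'
  Word 2: 'already'
  Word 3: 'near'
  Word 4: 'sad'
  Word 5: 'runs'
  Word 6: 'bought'
  Word 7: 'on'
  Word 8: 'garden'
  Word 9: 'sold'
  Word 10: 'before'
  Word 11: 'house'
  Word 12: 'artist'
  Word 13: 'yellow'
Total words: 13

13


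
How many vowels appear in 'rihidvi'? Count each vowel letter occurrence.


Scanning each character of 'rihidvi':
  Position 1: 'r' -> consonant (running count: 0)
  Position 2: 'i' -> vowel (running count: 1)
  Position 3: 'h' -> consonant (running count: 1)
  Position 4: 'i' -> vowel (running count: 2)
  Position 5: 'd' -> consonant (running count: 2)
  Position 6: 'v' -> consonant (running count: 2)
  Position 7: 'i' -> vowel (running count: 3)
Total vowels: 3

3


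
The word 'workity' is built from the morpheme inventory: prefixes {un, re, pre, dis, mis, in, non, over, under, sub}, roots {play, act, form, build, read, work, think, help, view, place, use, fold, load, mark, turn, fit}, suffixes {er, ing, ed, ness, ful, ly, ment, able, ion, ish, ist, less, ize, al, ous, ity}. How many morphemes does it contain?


Segmenting 'workity' against the inventory:
  'work' -> root (morpheme 1)
  'ity' -> suffix (morpheme 2)
Total morphemes: 2

2


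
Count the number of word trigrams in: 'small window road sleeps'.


Word trigrams from [4] words:
  Trigram 1: (small window road)
  Trigram 2: (window road sleeps)
Total word trigrams: 4 - 2 = 2

2


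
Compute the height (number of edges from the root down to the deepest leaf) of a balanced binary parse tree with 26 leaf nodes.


In a balanced binary tree with n leaves the deepest leaf is ceil(log2(n)) edges below the root.
log2(26) = 4.7004
ceil(4.7004) = 5
height (edges) = 5

5


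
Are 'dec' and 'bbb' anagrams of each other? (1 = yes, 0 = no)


Sort characters of 'dec': 'cde'
Sort characters of 'bbb': 'bbb'
Sorted forms differ -> they are NOT anagrams
Result: 0

0


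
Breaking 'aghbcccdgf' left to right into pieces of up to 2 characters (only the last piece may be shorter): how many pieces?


'aghbcccdgf' has 10 characters.
Chunking with max size 2:
  Chunk 1: 'ag' (positions 0-1)
  Chunk 2: 'hb' (positions 2-3)
  Chunk 3: 'cc' (positions 4-5)
  Chunk 4: 'cd' (positions 6-7)
  Chunk 5: 'gf' (positions 8-9)
Total chunks: ceil(10 / 2) = 5

5


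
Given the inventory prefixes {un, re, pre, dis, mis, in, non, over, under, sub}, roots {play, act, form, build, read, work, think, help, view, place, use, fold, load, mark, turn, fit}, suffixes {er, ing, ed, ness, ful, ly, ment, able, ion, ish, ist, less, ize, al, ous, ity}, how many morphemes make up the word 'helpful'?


Segmenting 'helpful' against the inventory:
  'help' -> root (morpheme 1)
  'ful' -> suffix (morpheme 2)
Total morphemes: 2

2


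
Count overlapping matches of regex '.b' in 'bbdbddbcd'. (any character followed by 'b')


Pattern: .b means any character followed by 'b'.
Scanning 'bbdbddbcd' position-by-position:
  Pos 0: window 'bb' -> MATCH
  Pos 1: window 'bd' -> no
  Pos 2: window 'db' -> MATCH
  Pos 3: window 'bd' -> no
  Pos 4: window 'dd' -> no
  Pos 5: window 'db' -> MATCH
  Pos 6: window 'bc' -> no
  Pos 7: window 'cd' -> no
  Pos 8: window 'd' -> no
Total matches: 3

3


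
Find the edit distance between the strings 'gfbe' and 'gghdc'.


Building DP table for s1='gfbe' (len 4) and s2='gghdc' (len 5):
       g  g  h  d  c
    0  1  2  3  4  5
  g 1  0  1  2  3  4
  f 2  1  1  2  3  4
  b 3  2  2  2  3  4
  e 4  3  3  3  3  4
Edit distance = dp[4][5] = 4

4


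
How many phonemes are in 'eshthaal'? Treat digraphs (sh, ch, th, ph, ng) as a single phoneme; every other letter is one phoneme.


Parsing 'eshthaal' greedily, digraphs first:
  'e' -> vowel phoneme (phonemes so far: 1)
  'sh' -> digraph (1 consonant phoneme) (phonemes so far: 2)
  'th' -> digraph (1 consonant phoneme) (phonemes so far: 3)
  'a' -> vowel phoneme (phonemes so far: 4)
  'a' -> vowel phoneme (phonemes so far: 5)
  'l' -> consonant phoneme (phonemes so far: 6)
Total phonemes: 6

6


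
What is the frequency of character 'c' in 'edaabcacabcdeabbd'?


Scanning 'edaabcacabcdeabbd' for 'c':
  Position 5: 'c' -> MATCH (count: 1)
  Position 7: 'c' -> MATCH (count: 2)
  Position 10: 'c' -> MATCH (count: 3)
Total occurrences of 'c': 3

3


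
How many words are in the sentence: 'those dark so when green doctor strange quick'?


Counting words by splitting on spaces:
  Word 1: 'those'
  Word 2: 'dark'
  Word 3: 'so'
  Word 4: 'when'
  Word 5: 'green'
  Word 6: 'doctor'
  Word 7: 'strange'
  Word 8: 'quick'
Total words: 8

8


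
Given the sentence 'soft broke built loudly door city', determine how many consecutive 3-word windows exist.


Word trigrams from [6] words:
  Trigram 1: (soft broke built)
  Trigram 2: (broke built loudly)
  Trigram 3: (built loudly door)
  Trigram 4: (loudly door city)
Total word trigrams: 6 - 2 = 4

4
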